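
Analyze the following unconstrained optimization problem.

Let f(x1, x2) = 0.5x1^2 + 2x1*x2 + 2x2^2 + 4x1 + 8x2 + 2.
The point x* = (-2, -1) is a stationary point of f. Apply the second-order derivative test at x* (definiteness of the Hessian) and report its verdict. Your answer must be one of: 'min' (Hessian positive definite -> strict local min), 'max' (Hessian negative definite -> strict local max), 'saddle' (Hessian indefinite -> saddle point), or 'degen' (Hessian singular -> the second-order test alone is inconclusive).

Compute the Hessian H = grad^2 f:
  H = [[1, 2], [2, 4]]
Verify stationarity: grad f(x*) = H x* + g = (0, 0).
Eigenvalues of H: 0, 5.
H has a zero eigenvalue (singular; positive semidefinite but not definite), so H is neither positive definite, negative definite, nor indefinite. The second-order test alone is inconclusive -> degen.
(Indeed, f is constant along the null direction of H through x*, so x* is not a strict local extremum.)

degen


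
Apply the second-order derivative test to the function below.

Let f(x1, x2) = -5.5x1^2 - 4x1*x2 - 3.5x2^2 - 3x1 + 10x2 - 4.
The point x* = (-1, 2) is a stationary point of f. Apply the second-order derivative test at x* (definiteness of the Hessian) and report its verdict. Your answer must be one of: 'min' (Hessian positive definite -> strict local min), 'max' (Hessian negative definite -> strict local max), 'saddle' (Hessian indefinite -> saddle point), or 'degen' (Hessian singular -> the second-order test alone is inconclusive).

Compute the Hessian H = grad^2 f:
  H = [[-11, -4], [-4, -7]]
Verify stationarity: grad f(x*) = H x* + g = (0, 0).
Eigenvalues of H: -13.4721, -4.5279.
Both eigenvalues < 0, so H is negative definite -> x* is a strict local max.

max


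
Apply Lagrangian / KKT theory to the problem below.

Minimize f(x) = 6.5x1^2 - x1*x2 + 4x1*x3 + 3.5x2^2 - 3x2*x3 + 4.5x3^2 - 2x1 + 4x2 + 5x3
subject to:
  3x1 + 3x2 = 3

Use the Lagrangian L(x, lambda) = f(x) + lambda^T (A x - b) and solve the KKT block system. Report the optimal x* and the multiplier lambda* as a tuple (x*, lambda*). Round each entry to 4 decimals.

Form the Lagrangian:
  L(x, lambda) = (1/2) x^T Q x + c^T x + lambda^T (A x - b)
Stationarity (grad_x L = 0): Q x + c + A^T lambda = 0.
Primal feasibility: A x = b.

This gives the KKT block system:
  [ Q   A^T ] [ x     ]   [-c ]
  [ A    0  ] [ lambda ] = [ b ]

Solving the linear system:
  x*      = (0.9396, 0.0604, -0.953)
  lambda* = (-2.1141)
  f(x*)   = -0.0302

x* = (0.9396, 0.0604, -0.953), lambda* = (-2.1141)


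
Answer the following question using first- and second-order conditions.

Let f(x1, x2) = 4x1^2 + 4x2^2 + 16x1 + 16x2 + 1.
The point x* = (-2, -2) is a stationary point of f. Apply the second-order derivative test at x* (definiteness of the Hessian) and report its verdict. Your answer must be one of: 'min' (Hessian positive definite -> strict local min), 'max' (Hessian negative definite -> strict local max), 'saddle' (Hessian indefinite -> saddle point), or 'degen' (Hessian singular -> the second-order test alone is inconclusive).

Compute the Hessian H = grad^2 f:
  H = [[8, 0], [0, 8]]
Verify stationarity: grad f(x*) = H x* + g = (0, 0).
Eigenvalues of H: 8, 8.
Both eigenvalues > 0, so H is positive definite -> x* is a strict local min.

min


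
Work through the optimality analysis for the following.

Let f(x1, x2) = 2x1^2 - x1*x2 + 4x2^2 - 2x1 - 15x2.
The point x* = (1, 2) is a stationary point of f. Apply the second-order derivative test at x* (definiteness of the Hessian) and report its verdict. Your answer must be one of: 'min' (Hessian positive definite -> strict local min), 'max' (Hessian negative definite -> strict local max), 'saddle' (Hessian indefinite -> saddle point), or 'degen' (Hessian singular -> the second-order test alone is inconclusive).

Compute the Hessian H = grad^2 f:
  H = [[4, -1], [-1, 8]]
Verify stationarity: grad f(x*) = H x* + g = (0, 0).
Eigenvalues of H: 3.7639, 8.2361.
Both eigenvalues > 0, so H is positive definite -> x* is a strict local min.

min


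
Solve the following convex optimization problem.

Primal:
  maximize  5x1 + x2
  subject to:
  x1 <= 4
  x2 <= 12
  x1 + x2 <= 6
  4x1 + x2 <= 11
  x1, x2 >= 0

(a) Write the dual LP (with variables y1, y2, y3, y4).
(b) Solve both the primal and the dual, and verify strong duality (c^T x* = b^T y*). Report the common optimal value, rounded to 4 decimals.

The standard primal-dual pair for 'max c^T x s.t. A x <= b, x >= 0' is:
  Dual:  min b^T y  s.t.  A^T y >= c,  y >= 0.

So the dual LP is:
  minimize  4y1 + 12y2 + 6y3 + 11y4
  subject to:
    y1 + y3 + 4y4 >= 5
    y2 + y3 + y4 >= 1
    y1, y2, y3, y4 >= 0

Solving the primal: x* = (2.75, 0).
  primal value c^T x* = 13.75.
Solving the dual: y* = (0, 0, 0, 1.25).
  dual value b^T y* = 13.75.
Strong duality: c^T x* = b^T y*. Confirmed.

13.75


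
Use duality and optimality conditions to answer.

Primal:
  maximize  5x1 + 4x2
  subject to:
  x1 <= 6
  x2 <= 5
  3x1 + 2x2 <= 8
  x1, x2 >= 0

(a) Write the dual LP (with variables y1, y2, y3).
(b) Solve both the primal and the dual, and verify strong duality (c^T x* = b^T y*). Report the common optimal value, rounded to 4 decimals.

The standard primal-dual pair for 'max c^T x s.t. A x <= b, x >= 0' is:
  Dual:  min b^T y  s.t.  A^T y >= c,  y >= 0.

So the dual LP is:
  minimize  6y1 + 5y2 + 8y3
  subject to:
    y1 + 3y3 >= 5
    y2 + 2y3 >= 4
    y1, y2, y3 >= 0

Solving the primal: x* = (0, 4).
  primal value c^T x* = 16.
Solving the dual: y* = (0, 0, 2).
  dual value b^T y* = 16.
Strong duality: c^T x* = b^T y*. Confirmed.

16


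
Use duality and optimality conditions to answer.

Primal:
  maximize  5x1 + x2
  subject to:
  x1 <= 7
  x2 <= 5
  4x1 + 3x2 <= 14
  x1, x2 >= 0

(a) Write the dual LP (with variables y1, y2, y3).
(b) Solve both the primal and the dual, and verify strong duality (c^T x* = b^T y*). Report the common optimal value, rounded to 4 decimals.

The standard primal-dual pair for 'max c^T x s.t. A x <= b, x >= 0' is:
  Dual:  min b^T y  s.t.  A^T y >= c,  y >= 0.

So the dual LP is:
  minimize  7y1 + 5y2 + 14y3
  subject to:
    y1 + 4y3 >= 5
    y2 + 3y3 >= 1
    y1, y2, y3 >= 0

Solving the primal: x* = (3.5, 0).
  primal value c^T x* = 17.5.
Solving the dual: y* = (0, 0, 1.25).
  dual value b^T y* = 17.5.
Strong duality: c^T x* = b^T y*. Confirmed.

17.5


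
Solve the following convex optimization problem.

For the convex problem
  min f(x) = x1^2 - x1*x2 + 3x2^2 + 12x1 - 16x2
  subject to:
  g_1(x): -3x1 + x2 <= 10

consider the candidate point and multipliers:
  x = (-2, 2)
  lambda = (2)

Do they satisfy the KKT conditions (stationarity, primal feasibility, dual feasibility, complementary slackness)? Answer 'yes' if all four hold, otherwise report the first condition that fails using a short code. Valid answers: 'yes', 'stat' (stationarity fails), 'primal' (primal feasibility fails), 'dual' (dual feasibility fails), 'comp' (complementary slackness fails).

Gradient of f: grad f(x) = Q x + c = (6, -2)
Constraint values g_i(x) = a_i^T x - b_i:
  g_1((-2, 2)) = -2
Stationarity residual: grad f(x) + sum_i lambda_i a_i = (0, 0)
  -> stationarity OK
Primal feasibility (all g_i <= 0): OK
Dual feasibility (all lambda_i >= 0): OK
Complementary slackness (lambda_i * g_i(x) = 0 for all i): FAILS

Verdict: the first failing condition is complementary_slackness -> comp.

comp


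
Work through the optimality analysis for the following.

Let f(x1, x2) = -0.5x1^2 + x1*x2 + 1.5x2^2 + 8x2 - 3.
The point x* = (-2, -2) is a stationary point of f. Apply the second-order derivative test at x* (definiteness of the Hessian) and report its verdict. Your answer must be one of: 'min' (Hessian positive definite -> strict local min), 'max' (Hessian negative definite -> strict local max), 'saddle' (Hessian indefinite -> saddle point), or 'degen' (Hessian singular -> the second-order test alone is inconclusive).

Compute the Hessian H = grad^2 f:
  H = [[-1, 1], [1, 3]]
Verify stationarity: grad f(x*) = H x* + g = (0, 0).
Eigenvalues of H: -1.2361, 3.2361.
Eigenvalues have mixed signs, so H is indefinite -> x* is a saddle point.

saddle


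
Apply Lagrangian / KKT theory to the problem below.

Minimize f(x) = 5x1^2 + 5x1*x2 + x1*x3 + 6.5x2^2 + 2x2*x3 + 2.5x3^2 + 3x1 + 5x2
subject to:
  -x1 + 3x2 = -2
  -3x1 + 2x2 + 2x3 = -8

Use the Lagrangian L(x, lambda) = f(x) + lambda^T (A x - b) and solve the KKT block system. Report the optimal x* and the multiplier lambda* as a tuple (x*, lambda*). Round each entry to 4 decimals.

Form the Lagrangian:
  L(x, lambda) = (1/2) x^T Q x + c^T x + lambda^T (A x - b)
Stationarity (grad_x L = 0): Q x + c + A^T lambda = 0.
Primal feasibility: A x = b.

This gives the KKT block system:
  [ Q   A^T ] [ x     ]   [-c ]
  [ A    0  ] [ lambda ] = [ b ]

Solving the linear system:
  x*      = (1.1036, -0.2988, -2.0458)
  lambda* = (-4.0883, 4.8615)
  f(x*)   = 16.2661

x* = (1.1036, -0.2988, -2.0458), lambda* = (-4.0883, 4.8615)


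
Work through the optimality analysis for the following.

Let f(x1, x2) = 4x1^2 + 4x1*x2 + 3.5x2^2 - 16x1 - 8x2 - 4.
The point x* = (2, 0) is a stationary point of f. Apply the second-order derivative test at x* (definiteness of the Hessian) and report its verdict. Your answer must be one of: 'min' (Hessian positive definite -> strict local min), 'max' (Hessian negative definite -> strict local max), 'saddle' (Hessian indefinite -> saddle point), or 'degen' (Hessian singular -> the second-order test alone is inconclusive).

Compute the Hessian H = grad^2 f:
  H = [[8, 4], [4, 7]]
Verify stationarity: grad f(x*) = H x* + g = (0, 0).
Eigenvalues of H: 3.4689, 11.5311.
Both eigenvalues > 0, so H is positive definite -> x* is a strict local min.

min


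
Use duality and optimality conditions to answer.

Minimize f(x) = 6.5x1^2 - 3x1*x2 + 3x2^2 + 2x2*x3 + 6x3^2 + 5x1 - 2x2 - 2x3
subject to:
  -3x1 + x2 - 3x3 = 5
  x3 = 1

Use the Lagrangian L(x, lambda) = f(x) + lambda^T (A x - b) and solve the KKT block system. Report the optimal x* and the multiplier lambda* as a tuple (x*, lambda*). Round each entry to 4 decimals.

Form the Lagrangian:
  L(x, lambda) = (1/2) x^T Q x + c^T x + lambda^T (A x - b)
Stationarity (grad_x L = 0): Q x + c + A^T lambda = 0.
Primal feasibility: A x = b.

This gives the KKT block system:
  [ Q   A^T ] [ x     ]   [-c ]
  [ A    0  ] [ lambda ] = [ b ]

Solving the linear system:
  x*      = (-2.551, 0.3469, 1)
  lambda* = (-9.7347, -39.898)
  f(x*)   = 36.5612

x* = (-2.551, 0.3469, 1), lambda* = (-9.7347, -39.898)


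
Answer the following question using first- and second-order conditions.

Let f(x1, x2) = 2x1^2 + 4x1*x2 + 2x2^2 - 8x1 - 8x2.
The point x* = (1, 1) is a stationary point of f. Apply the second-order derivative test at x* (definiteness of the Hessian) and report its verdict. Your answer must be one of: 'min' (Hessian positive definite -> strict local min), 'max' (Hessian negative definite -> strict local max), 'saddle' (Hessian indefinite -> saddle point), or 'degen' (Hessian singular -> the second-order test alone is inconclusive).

Compute the Hessian H = grad^2 f:
  H = [[4, 4], [4, 4]]
Verify stationarity: grad f(x*) = H x* + g = (0, 0).
Eigenvalues of H: 0, 8.
H has a zero eigenvalue (singular; positive semidefinite but not definite), so H is neither positive definite, negative definite, nor indefinite. The second-order test alone is inconclusive -> degen.
(Indeed, f is constant along the null direction of H through x*, so x* is not a strict local extremum.)

degen


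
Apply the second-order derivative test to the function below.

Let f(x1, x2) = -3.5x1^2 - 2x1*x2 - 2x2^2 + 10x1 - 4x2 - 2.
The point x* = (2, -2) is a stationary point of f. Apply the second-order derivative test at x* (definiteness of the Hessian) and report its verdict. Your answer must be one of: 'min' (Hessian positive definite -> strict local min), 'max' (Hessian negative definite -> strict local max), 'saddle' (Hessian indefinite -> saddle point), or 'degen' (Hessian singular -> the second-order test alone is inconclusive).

Compute the Hessian H = grad^2 f:
  H = [[-7, -2], [-2, -4]]
Verify stationarity: grad f(x*) = H x* + g = (0, 0).
Eigenvalues of H: -8, -3.
Both eigenvalues < 0, so H is negative definite -> x* is a strict local max.

max


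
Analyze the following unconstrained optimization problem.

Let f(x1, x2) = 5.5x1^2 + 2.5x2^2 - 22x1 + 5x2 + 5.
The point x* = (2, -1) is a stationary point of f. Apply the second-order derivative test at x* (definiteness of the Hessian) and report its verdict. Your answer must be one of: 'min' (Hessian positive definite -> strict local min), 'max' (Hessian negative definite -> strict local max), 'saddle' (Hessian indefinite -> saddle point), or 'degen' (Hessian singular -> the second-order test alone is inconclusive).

Compute the Hessian H = grad^2 f:
  H = [[11, 0], [0, 5]]
Verify stationarity: grad f(x*) = H x* + g = (0, 0).
Eigenvalues of H: 5, 11.
Both eigenvalues > 0, so H is positive definite -> x* is a strict local min.

min


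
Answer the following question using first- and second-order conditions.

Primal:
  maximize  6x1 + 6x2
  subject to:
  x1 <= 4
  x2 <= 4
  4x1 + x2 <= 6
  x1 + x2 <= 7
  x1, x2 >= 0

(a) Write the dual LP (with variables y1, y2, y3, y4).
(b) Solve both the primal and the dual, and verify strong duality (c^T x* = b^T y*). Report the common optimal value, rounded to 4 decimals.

The standard primal-dual pair for 'max c^T x s.t. A x <= b, x >= 0' is:
  Dual:  min b^T y  s.t.  A^T y >= c,  y >= 0.

So the dual LP is:
  minimize  4y1 + 4y2 + 6y3 + 7y4
  subject to:
    y1 + 4y3 + y4 >= 6
    y2 + y3 + y4 >= 6
    y1, y2, y3, y4 >= 0

Solving the primal: x* = (0.5, 4).
  primal value c^T x* = 27.
Solving the dual: y* = (0, 4.5, 1.5, 0).
  dual value b^T y* = 27.
Strong duality: c^T x* = b^T y*. Confirmed.

27


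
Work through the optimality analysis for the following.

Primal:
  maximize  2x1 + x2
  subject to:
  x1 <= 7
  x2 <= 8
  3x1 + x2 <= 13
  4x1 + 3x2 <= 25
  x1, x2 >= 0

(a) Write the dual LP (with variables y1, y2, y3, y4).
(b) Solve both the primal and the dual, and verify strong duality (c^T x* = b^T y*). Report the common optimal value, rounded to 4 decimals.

The standard primal-dual pair for 'max c^T x s.t. A x <= b, x >= 0' is:
  Dual:  min b^T y  s.t.  A^T y >= c,  y >= 0.

So the dual LP is:
  minimize  7y1 + 8y2 + 13y3 + 25y4
  subject to:
    y1 + 3y3 + 4y4 >= 2
    y2 + y3 + 3y4 >= 1
    y1, y2, y3, y4 >= 0

Solving the primal: x* = (2.8, 4.6).
  primal value c^T x* = 10.2.
Solving the dual: y* = (0, 0, 0.4, 0.2).
  dual value b^T y* = 10.2.
Strong duality: c^T x* = b^T y*. Confirmed.

10.2


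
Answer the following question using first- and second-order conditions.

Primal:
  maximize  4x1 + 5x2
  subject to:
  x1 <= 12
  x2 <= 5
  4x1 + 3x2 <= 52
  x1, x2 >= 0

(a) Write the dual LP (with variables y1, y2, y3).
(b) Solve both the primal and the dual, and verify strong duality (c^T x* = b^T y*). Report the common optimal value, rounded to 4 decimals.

The standard primal-dual pair for 'max c^T x s.t. A x <= b, x >= 0' is:
  Dual:  min b^T y  s.t.  A^T y >= c,  y >= 0.

So the dual LP is:
  minimize  12y1 + 5y2 + 52y3
  subject to:
    y1 + 4y3 >= 4
    y2 + 3y3 >= 5
    y1, y2, y3 >= 0

Solving the primal: x* = (9.25, 5).
  primal value c^T x* = 62.
Solving the dual: y* = (0, 2, 1).
  dual value b^T y* = 62.
Strong duality: c^T x* = b^T y*. Confirmed.

62


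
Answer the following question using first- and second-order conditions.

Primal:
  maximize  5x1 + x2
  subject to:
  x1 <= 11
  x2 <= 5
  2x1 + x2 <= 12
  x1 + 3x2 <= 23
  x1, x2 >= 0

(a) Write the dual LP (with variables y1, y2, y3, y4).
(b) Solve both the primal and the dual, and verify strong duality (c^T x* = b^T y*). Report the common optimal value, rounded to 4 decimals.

The standard primal-dual pair for 'max c^T x s.t. A x <= b, x >= 0' is:
  Dual:  min b^T y  s.t.  A^T y >= c,  y >= 0.

So the dual LP is:
  minimize  11y1 + 5y2 + 12y3 + 23y4
  subject to:
    y1 + 2y3 + y4 >= 5
    y2 + y3 + 3y4 >= 1
    y1, y2, y3, y4 >= 0

Solving the primal: x* = (6, 0).
  primal value c^T x* = 30.
Solving the dual: y* = (0, 0, 2.5, 0).
  dual value b^T y* = 30.
Strong duality: c^T x* = b^T y*. Confirmed.

30


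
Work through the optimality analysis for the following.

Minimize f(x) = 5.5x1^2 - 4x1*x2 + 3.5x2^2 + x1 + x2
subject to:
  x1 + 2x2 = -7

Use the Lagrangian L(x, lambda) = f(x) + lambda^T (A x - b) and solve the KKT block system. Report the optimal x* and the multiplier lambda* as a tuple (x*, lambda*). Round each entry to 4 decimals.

Form the Lagrangian:
  L(x, lambda) = (1/2) x^T Q x + c^T x + lambda^T (A x - b)
Stationarity (grad_x L = 0): Q x + c + A^T lambda = 0.
Primal feasibility: A x = b.

This gives the KKT block system:
  [ Q   A^T ] [ x     ]   [-c ]
  [ A    0  ] [ lambda ] = [ b ]

Solving the linear system:
  x*      = (-1.597, -2.7015)
  lambda* = (5.7612)
  f(x*)   = 18.0149

x* = (-1.597, -2.7015), lambda* = (5.7612)


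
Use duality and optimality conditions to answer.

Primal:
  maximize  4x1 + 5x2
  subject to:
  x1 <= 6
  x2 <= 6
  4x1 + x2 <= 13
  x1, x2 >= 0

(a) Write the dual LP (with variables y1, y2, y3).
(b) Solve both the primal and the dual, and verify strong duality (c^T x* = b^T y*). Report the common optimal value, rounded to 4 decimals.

The standard primal-dual pair for 'max c^T x s.t. A x <= b, x >= 0' is:
  Dual:  min b^T y  s.t.  A^T y >= c,  y >= 0.

So the dual LP is:
  minimize  6y1 + 6y2 + 13y3
  subject to:
    y1 + 4y3 >= 4
    y2 + y3 >= 5
    y1, y2, y3 >= 0

Solving the primal: x* = (1.75, 6).
  primal value c^T x* = 37.
Solving the dual: y* = (0, 4, 1).
  dual value b^T y* = 37.
Strong duality: c^T x* = b^T y*. Confirmed.

37


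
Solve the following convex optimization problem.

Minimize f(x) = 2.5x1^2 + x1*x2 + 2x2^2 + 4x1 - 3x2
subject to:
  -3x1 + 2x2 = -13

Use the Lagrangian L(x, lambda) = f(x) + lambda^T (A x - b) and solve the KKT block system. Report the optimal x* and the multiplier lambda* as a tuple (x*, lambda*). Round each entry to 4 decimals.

Form the Lagrangian:
  L(x, lambda) = (1/2) x^T Q x + c^T x + lambda^T (A x - b)
Stationarity (grad_x L = 0): Q x + c + A^T lambda = 0.
Primal feasibility: A x = b.

This gives the KKT block system:
  [ Q   A^T ] [ x     ]   [-c ]
  [ A    0  ] [ lambda ] = [ b ]

Solving the linear system:
  x*      = (2.7059, -2.4412)
  lambda* = (5.0294)
  f(x*)   = 41.7647

x* = (2.7059, -2.4412), lambda* = (5.0294)


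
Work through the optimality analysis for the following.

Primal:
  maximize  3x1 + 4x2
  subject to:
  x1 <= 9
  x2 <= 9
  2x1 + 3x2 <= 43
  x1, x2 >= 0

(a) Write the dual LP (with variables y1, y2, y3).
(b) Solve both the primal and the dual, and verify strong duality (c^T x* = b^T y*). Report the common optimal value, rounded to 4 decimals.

The standard primal-dual pair for 'max c^T x s.t. A x <= b, x >= 0' is:
  Dual:  min b^T y  s.t.  A^T y >= c,  y >= 0.

So the dual LP is:
  minimize  9y1 + 9y2 + 43y3
  subject to:
    y1 + 2y3 >= 3
    y2 + 3y3 >= 4
    y1, y2, y3 >= 0

Solving the primal: x* = (9, 8.3333).
  primal value c^T x* = 60.3333.
Solving the dual: y* = (0.3333, 0, 1.3333).
  dual value b^T y* = 60.3333.
Strong duality: c^T x* = b^T y*. Confirmed.

60.3333


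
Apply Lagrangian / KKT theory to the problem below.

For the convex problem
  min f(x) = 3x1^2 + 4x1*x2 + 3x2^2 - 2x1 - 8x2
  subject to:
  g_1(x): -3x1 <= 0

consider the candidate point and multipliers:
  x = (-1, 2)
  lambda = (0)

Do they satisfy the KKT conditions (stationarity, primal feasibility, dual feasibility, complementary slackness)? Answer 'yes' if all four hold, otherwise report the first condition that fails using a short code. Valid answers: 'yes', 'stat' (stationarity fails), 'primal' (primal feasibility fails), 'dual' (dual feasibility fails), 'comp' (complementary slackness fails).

Gradient of f: grad f(x) = Q x + c = (0, 0)
Constraint values g_i(x) = a_i^T x - b_i:
  g_1((-1, 2)) = 3
Stationarity residual: grad f(x) + sum_i lambda_i a_i = (0, 0)
  -> stationarity OK
Primal feasibility (all g_i <= 0): FAILS
Dual feasibility (all lambda_i >= 0): OK
Complementary slackness (lambda_i * g_i(x) = 0 for all i): OK

Verdict: the first failing condition is primal_feasibility -> primal.

primal


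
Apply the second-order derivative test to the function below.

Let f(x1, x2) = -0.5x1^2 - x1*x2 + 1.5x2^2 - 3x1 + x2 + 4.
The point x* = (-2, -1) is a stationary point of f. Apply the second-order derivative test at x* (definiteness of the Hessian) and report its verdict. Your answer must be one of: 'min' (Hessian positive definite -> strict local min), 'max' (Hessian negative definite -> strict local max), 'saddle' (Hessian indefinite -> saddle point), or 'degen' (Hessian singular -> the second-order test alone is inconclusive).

Compute the Hessian H = grad^2 f:
  H = [[-1, -1], [-1, 3]]
Verify stationarity: grad f(x*) = H x* + g = (0, 0).
Eigenvalues of H: -1.2361, 3.2361.
Eigenvalues have mixed signs, so H is indefinite -> x* is a saddle point.

saddle


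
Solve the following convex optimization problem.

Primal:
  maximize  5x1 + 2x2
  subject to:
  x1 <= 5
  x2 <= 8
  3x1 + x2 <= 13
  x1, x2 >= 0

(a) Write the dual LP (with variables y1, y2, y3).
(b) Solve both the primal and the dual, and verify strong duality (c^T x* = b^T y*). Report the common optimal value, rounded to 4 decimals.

The standard primal-dual pair for 'max c^T x s.t. A x <= b, x >= 0' is:
  Dual:  min b^T y  s.t.  A^T y >= c,  y >= 0.

So the dual LP is:
  minimize  5y1 + 8y2 + 13y3
  subject to:
    y1 + 3y3 >= 5
    y2 + y3 >= 2
    y1, y2, y3 >= 0

Solving the primal: x* = (1.6667, 8).
  primal value c^T x* = 24.3333.
Solving the dual: y* = (0, 0.3333, 1.6667).
  dual value b^T y* = 24.3333.
Strong duality: c^T x* = b^T y*. Confirmed.

24.3333


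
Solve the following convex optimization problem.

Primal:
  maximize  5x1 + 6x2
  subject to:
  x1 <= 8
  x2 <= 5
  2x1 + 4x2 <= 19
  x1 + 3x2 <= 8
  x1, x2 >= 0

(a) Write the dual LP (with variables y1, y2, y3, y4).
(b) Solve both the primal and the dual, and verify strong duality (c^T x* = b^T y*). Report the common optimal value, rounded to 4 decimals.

The standard primal-dual pair for 'max c^T x s.t. A x <= b, x >= 0' is:
  Dual:  min b^T y  s.t.  A^T y >= c,  y >= 0.

So the dual LP is:
  minimize  8y1 + 5y2 + 19y3 + 8y4
  subject to:
    y1 + 2y3 + y4 >= 5
    y2 + 4y3 + 3y4 >= 6
    y1, y2, y3, y4 >= 0

Solving the primal: x* = (8, 0).
  primal value c^T x* = 40.
Solving the dual: y* = (3, 0, 0, 2).
  dual value b^T y* = 40.
Strong duality: c^T x* = b^T y*. Confirmed.

40


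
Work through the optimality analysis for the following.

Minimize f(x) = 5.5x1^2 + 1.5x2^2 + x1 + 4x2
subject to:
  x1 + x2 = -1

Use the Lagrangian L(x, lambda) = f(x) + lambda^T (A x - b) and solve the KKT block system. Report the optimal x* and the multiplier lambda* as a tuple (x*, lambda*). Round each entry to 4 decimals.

Form the Lagrangian:
  L(x, lambda) = (1/2) x^T Q x + c^T x + lambda^T (A x - b)
Stationarity (grad_x L = 0): Q x + c + A^T lambda = 0.
Primal feasibility: A x = b.

This gives the KKT block system:
  [ Q   A^T ] [ x     ]   [-c ]
  [ A    0  ] [ lambda ] = [ b ]

Solving the linear system:
  x*      = (0, -1)
  lambda* = (-1)
  f(x*)   = -2.5

x* = (0, -1), lambda* = (-1)


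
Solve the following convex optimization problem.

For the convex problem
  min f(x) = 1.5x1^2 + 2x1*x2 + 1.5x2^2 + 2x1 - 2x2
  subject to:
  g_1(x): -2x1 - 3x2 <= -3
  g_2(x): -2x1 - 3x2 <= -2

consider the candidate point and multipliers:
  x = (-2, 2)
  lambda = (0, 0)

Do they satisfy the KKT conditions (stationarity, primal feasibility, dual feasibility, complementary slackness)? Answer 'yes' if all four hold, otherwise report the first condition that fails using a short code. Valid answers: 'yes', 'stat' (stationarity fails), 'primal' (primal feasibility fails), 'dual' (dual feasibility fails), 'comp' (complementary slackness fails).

Gradient of f: grad f(x) = Q x + c = (0, 0)
Constraint values g_i(x) = a_i^T x - b_i:
  g_1((-2, 2)) = 1
  g_2((-2, 2)) = 0
Stationarity residual: grad f(x) + sum_i lambda_i a_i = (0, 0)
  -> stationarity OK
Primal feasibility (all g_i <= 0): FAILS
Dual feasibility (all lambda_i >= 0): OK
Complementary slackness (lambda_i * g_i(x) = 0 for all i): OK

Verdict: the first failing condition is primal_feasibility -> primal.

primal


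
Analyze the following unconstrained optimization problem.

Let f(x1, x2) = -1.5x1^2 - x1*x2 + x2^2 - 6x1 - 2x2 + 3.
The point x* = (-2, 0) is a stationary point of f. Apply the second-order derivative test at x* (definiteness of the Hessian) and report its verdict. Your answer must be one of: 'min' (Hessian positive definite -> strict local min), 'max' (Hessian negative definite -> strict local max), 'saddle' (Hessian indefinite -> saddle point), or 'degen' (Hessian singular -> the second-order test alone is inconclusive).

Compute the Hessian H = grad^2 f:
  H = [[-3, -1], [-1, 2]]
Verify stationarity: grad f(x*) = H x* + g = (0, 0).
Eigenvalues of H: -3.1926, 2.1926.
Eigenvalues have mixed signs, so H is indefinite -> x* is a saddle point.

saddle


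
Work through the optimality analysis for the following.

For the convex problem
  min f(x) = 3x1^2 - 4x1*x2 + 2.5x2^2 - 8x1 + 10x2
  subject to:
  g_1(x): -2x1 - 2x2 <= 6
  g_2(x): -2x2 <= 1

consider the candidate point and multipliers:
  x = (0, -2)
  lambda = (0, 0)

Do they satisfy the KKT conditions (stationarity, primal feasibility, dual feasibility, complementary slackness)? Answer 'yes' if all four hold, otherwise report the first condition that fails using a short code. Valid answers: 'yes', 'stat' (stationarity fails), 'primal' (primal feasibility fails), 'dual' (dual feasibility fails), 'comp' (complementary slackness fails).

Gradient of f: grad f(x) = Q x + c = (0, 0)
Constraint values g_i(x) = a_i^T x - b_i:
  g_1((0, -2)) = -2
  g_2((0, -2)) = 3
Stationarity residual: grad f(x) + sum_i lambda_i a_i = (0, 0)
  -> stationarity OK
Primal feasibility (all g_i <= 0): FAILS
Dual feasibility (all lambda_i >= 0): OK
Complementary slackness (lambda_i * g_i(x) = 0 for all i): OK

Verdict: the first failing condition is primal_feasibility -> primal.

primal


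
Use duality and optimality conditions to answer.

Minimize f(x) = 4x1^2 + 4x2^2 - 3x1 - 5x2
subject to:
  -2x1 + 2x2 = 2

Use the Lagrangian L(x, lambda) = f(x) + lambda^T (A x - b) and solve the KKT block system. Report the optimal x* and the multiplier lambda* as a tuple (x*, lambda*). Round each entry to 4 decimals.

Form the Lagrangian:
  L(x, lambda) = (1/2) x^T Q x + c^T x + lambda^T (A x - b)
Stationarity (grad_x L = 0): Q x + c + A^T lambda = 0.
Primal feasibility: A x = b.

This gives the KKT block system:
  [ Q   A^T ] [ x     ]   [-c ]
  [ A    0  ] [ lambda ] = [ b ]

Solving the linear system:
  x*      = (0, 1)
  lambda* = (-1.5)
  f(x*)   = -1

x* = (0, 1), lambda* = (-1.5)


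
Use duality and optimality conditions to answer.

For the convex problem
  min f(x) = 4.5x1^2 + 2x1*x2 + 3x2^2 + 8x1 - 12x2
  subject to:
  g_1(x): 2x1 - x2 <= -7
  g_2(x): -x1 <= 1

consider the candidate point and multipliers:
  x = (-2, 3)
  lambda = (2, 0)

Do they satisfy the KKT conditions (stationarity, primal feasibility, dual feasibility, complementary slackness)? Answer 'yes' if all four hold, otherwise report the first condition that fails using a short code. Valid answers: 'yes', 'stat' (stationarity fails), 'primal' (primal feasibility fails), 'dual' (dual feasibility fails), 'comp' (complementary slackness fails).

Gradient of f: grad f(x) = Q x + c = (-4, 2)
Constraint values g_i(x) = a_i^T x - b_i:
  g_1((-2, 3)) = 0
  g_2((-2, 3)) = 1
Stationarity residual: grad f(x) + sum_i lambda_i a_i = (0, 0)
  -> stationarity OK
Primal feasibility (all g_i <= 0): FAILS
Dual feasibility (all lambda_i >= 0): OK
Complementary slackness (lambda_i * g_i(x) = 0 for all i): OK

Verdict: the first failing condition is primal_feasibility -> primal.

primal


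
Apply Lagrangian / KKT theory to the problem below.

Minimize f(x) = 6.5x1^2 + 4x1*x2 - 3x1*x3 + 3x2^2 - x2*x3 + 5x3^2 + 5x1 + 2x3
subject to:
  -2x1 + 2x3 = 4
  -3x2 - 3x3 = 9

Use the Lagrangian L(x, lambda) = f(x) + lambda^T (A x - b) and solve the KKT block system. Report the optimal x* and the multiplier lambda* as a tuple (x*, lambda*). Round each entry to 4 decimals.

Form the Lagrangian:
  L(x, lambda) = (1/2) x^T Q x + c^T x + lambda^T (A x - b)
Stationarity (grad_x L = 0): Q x + c + A^T lambda = 0.
Primal feasibility: A x = b.

This gives the KKT block system:
  [ Q   A^T ] [ x     ]   [-c ]
  [ A    0  ] [ lambda ] = [ b ]

Solving the linear system:
  x*      = (-2.2353, -2.7647, -0.2353)
  lambda* = (-17.2059, -8.4314)
  f(x*)   = 66.5294

x* = (-2.2353, -2.7647, -0.2353), lambda* = (-17.2059, -8.4314)


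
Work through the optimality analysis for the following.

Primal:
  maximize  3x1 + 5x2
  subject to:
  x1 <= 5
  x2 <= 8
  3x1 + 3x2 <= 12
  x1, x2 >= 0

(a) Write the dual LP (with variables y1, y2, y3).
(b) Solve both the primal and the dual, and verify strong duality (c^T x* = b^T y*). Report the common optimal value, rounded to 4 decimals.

The standard primal-dual pair for 'max c^T x s.t. A x <= b, x >= 0' is:
  Dual:  min b^T y  s.t.  A^T y >= c,  y >= 0.

So the dual LP is:
  minimize  5y1 + 8y2 + 12y3
  subject to:
    y1 + 3y3 >= 3
    y2 + 3y3 >= 5
    y1, y2, y3 >= 0

Solving the primal: x* = (0, 4).
  primal value c^T x* = 20.
Solving the dual: y* = (0, 0, 1.6667).
  dual value b^T y* = 20.
Strong duality: c^T x* = b^T y*. Confirmed.

20


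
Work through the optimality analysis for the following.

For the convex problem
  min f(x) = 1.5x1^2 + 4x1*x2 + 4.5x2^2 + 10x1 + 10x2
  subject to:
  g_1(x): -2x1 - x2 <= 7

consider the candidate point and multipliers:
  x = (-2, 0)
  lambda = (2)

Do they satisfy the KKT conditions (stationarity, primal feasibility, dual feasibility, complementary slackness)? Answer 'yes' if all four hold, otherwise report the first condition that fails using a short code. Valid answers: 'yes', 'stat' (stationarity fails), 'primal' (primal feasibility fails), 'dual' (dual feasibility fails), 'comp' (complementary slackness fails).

Gradient of f: grad f(x) = Q x + c = (4, 2)
Constraint values g_i(x) = a_i^T x - b_i:
  g_1((-2, 0)) = -3
Stationarity residual: grad f(x) + sum_i lambda_i a_i = (0, 0)
  -> stationarity OK
Primal feasibility (all g_i <= 0): OK
Dual feasibility (all lambda_i >= 0): OK
Complementary slackness (lambda_i * g_i(x) = 0 for all i): FAILS

Verdict: the first failing condition is complementary_slackness -> comp.

comp


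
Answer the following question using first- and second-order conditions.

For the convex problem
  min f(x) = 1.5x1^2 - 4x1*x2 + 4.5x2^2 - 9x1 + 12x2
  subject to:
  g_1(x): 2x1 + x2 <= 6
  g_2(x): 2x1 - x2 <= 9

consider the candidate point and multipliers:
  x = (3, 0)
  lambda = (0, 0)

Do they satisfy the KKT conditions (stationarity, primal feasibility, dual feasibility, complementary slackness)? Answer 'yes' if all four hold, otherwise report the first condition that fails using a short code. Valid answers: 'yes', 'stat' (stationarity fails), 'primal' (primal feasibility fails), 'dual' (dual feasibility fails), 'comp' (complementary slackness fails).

Gradient of f: grad f(x) = Q x + c = (0, 0)
Constraint values g_i(x) = a_i^T x - b_i:
  g_1((3, 0)) = 0
  g_2((3, 0)) = -3
Stationarity residual: grad f(x) + sum_i lambda_i a_i = (0, 0)
  -> stationarity OK
Primal feasibility (all g_i <= 0): OK
Dual feasibility (all lambda_i >= 0): OK
Complementary slackness (lambda_i * g_i(x) = 0 for all i): OK

Verdict: yes, KKT holds.

yes


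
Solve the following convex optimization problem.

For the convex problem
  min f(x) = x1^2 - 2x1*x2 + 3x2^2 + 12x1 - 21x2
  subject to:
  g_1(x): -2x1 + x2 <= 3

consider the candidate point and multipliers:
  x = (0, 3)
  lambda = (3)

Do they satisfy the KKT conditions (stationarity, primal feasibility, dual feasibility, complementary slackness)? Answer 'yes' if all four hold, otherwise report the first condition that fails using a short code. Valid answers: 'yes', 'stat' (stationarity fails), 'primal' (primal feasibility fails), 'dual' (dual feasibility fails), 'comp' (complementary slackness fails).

Gradient of f: grad f(x) = Q x + c = (6, -3)
Constraint values g_i(x) = a_i^T x - b_i:
  g_1((0, 3)) = 0
Stationarity residual: grad f(x) + sum_i lambda_i a_i = (0, 0)
  -> stationarity OK
Primal feasibility (all g_i <= 0): OK
Dual feasibility (all lambda_i >= 0): OK
Complementary slackness (lambda_i * g_i(x) = 0 for all i): OK

Verdict: yes, KKT holds.

yes


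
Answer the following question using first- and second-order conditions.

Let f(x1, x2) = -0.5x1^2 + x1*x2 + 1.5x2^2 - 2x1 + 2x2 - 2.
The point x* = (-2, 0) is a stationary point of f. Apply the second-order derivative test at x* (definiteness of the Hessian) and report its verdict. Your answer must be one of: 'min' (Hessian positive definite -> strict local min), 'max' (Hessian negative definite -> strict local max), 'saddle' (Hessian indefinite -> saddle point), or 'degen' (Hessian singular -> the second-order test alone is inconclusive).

Compute the Hessian H = grad^2 f:
  H = [[-1, 1], [1, 3]]
Verify stationarity: grad f(x*) = H x* + g = (0, 0).
Eigenvalues of H: -1.2361, 3.2361.
Eigenvalues have mixed signs, so H is indefinite -> x* is a saddle point.

saddle


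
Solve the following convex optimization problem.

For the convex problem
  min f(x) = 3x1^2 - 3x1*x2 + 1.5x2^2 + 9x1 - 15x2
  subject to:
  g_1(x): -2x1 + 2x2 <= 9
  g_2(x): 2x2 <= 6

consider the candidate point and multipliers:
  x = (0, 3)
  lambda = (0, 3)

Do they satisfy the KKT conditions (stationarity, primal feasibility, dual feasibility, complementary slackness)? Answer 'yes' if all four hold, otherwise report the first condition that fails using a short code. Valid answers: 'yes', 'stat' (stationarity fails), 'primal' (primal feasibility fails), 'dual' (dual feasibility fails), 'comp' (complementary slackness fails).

Gradient of f: grad f(x) = Q x + c = (0, -6)
Constraint values g_i(x) = a_i^T x - b_i:
  g_1((0, 3)) = -3
  g_2((0, 3)) = 0
Stationarity residual: grad f(x) + sum_i lambda_i a_i = (0, 0)
  -> stationarity OK
Primal feasibility (all g_i <= 0): OK
Dual feasibility (all lambda_i >= 0): OK
Complementary slackness (lambda_i * g_i(x) = 0 for all i): OK

Verdict: yes, KKT holds.

yes


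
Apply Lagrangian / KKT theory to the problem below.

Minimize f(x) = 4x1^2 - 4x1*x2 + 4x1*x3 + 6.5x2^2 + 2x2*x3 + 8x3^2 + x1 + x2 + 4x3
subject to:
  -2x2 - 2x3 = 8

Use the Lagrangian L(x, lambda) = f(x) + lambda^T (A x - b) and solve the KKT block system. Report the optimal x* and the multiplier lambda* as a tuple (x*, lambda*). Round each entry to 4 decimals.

Form the Lagrangian:
  L(x, lambda) = (1/2) x^T Q x + c^T x + lambda^T (A x - b)
Stationarity (grad_x L = 0): Q x + c + A^T lambda = 0.
Primal feasibility: A x = b.

This gives the KKT block system:
  [ Q   A^T ] [ x     ]   [-c ]
  [ A    0  ] [ lambda ] = [ b ]

Solving the linear system:
  x*      = (-0.3603, -2.2353, -1.7647)
  lambda* = (-15.0735)
  f(x*)   = 55.4669

x* = (-0.3603, -2.2353, -1.7647), lambda* = (-15.0735)


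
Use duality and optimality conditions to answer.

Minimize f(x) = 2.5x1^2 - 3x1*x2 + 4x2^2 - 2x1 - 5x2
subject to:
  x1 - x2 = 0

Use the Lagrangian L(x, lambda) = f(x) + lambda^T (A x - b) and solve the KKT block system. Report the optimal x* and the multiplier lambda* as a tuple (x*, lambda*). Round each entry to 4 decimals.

Form the Lagrangian:
  L(x, lambda) = (1/2) x^T Q x + c^T x + lambda^T (A x - b)
Stationarity (grad_x L = 0): Q x + c + A^T lambda = 0.
Primal feasibility: A x = b.

This gives the KKT block system:
  [ Q   A^T ] [ x     ]   [-c ]
  [ A    0  ] [ lambda ] = [ b ]

Solving the linear system:
  x*      = (1, 1)
  lambda* = (0)
  f(x*)   = -3.5

x* = (1, 1), lambda* = (0)


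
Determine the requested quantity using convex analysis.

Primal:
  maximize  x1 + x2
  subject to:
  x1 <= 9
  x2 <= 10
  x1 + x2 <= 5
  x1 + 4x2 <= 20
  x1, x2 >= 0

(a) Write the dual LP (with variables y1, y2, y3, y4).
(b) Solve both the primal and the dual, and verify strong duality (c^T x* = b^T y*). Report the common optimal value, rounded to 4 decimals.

The standard primal-dual pair for 'max c^T x s.t. A x <= b, x >= 0' is:
  Dual:  min b^T y  s.t.  A^T y >= c,  y >= 0.

So the dual LP is:
  minimize  9y1 + 10y2 + 5y3 + 20y4
  subject to:
    y1 + y3 + y4 >= 1
    y2 + y3 + 4y4 >= 1
    y1, y2, y3, y4 >= 0

Solving the primal: x* = (0, 5).
  primal value c^T x* = 5.
Solving the dual: y* = (0, 0, 1, 0).
  dual value b^T y* = 5.
Strong duality: c^T x* = b^T y*. Confirmed.

5


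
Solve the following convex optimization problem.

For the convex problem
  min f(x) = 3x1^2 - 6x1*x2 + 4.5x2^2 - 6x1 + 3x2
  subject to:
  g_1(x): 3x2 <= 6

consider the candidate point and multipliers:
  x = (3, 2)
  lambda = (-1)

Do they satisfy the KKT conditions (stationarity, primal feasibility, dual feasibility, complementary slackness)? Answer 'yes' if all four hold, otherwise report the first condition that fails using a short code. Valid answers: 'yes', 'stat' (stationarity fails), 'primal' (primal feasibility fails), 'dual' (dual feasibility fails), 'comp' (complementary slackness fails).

Gradient of f: grad f(x) = Q x + c = (0, 3)
Constraint values g_i(x) = a_i^T x - b_i:
  g_1((3, 2)) = 0
Stationarity residual: grad f(x) + sum_i lambda_i a_i = (0, 0)
  -> stationarity OK
Primal feasibility (all g_i <= 0): OK
Dual feasibility (all lambda_i >= 0): FAILS
Complementary slackness (lambda_i * g_i(x) = 0 for all i): OK

Verdict: the first failing condition is dual_feasibility -> dual.

dual


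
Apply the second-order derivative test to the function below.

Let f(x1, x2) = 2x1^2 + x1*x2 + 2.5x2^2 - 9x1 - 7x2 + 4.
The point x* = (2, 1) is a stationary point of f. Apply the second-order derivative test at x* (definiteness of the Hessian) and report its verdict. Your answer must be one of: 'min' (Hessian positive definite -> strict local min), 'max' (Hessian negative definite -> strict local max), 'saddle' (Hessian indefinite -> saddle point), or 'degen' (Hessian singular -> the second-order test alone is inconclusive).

Compute the Hessian H = grad^2 f:
  H = [[4, 1], [1, 5]]
Verify stationarity: grad f(x*) = H x* + g = (0, 0).
Eigenvalues of H: 3.382, 5.618.
Both eigenvalues > 0, so H is positive definite -> x* is a strict local min.

min


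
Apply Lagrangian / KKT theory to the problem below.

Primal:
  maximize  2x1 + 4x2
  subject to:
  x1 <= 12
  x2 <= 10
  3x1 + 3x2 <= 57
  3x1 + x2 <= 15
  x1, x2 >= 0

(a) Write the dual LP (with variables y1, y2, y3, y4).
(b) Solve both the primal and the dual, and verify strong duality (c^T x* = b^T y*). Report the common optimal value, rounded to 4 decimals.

The standard primal-dual pair for 'max c^T x s.t. A x <= b, x >= 0' is:
  Dual:  min b^T y  s.t.  A^T y >= c,  y >= 0.

So the dual LP is:
  minimize  12y1 + 10y2 + 57y3 + 15y4
  subject to:
    y1 + 3y3 + 3y4 >= 2
    y2 + 3y3 + y4 >= 4
    y1, y2, y3, y4 >= 0

Solving the primal: x* = (1.6667, 10).
  primal value c^T x* = 43.3333.
Solving the dual: y* = (0, 3.3333, 0, 0.6667).
  dual value b^T y* = 43.3333.
Strong duality: c^T x* = b^T y*. Confirmed.

43.3333


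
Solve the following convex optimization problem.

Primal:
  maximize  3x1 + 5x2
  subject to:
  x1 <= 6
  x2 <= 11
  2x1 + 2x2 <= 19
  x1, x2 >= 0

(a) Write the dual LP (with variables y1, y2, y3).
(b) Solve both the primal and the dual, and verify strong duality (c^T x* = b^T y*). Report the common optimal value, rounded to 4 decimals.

The standard primal-dual pair for 'max c^T x s.t. A x <= b, x >= 0' is:
  Dual:  min b^T y  s.t.  A^T y >= c,  y >= 0.

So the dual LP is:
  minimize  6y1 + 11y2 + 19y3
  subject to:
    y1 + 2y3 >= 3
    y2 + 2y3 >= 5
    y1, y2, y3 >= 0

Solving the primal: x* = (0, 9.5).
  primal value c^T x* = 47.5.
Solving the dual: y* = (0, 0, 2.5).
  dual value b^T y* = 47.5.
Strong duality: c^T x* = b^T y*. Confirmed.

47.5


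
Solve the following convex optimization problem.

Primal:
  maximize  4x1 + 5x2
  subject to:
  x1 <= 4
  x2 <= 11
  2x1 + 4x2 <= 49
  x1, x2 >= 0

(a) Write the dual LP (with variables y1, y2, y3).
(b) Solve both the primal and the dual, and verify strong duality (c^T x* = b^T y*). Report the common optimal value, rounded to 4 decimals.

The standard primal-dual pair for 'max c^T x s.t. A x <= b, x >= 0' is:
  Dual:  min b^T y  s.t.  A^T y >= c,  y >= 0.

So the dual LP is:
  minimize  4y1 + 11y2 + 49y3
  subject to:
    y1 + 2y3 >= 4
    y2 + 4y3 >= 5
    y1, y2, y3 >= 0

Solving the primal: x* = (4, 10.25).
  primal value c^T x* = 67.25.
Solving the dual: y* = (1.5, 0, 1.25).
  dual value b^T y* = 67.25.
Strong duality: c^T x* = b^T y*. Confirmed.

67.25
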